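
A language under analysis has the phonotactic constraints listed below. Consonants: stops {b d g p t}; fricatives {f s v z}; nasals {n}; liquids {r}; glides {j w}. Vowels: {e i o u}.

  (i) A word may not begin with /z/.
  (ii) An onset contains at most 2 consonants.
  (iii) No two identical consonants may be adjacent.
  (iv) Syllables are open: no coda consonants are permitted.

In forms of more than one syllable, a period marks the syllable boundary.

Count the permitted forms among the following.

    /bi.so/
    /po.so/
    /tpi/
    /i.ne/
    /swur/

4

/bi.so/ — σ1 onset /b/, coda /∅/ ok; σ2 onset /s/, coda /∅/ ok → permitted
/po.so/ — σ1 onset /p/, coda /∅/ ok; σ2 onset /s/, coda /∅/ ok → permitted
/tpi/ — σ1 onset /tp/ (2C), coda /∅/ ok → permitted
/i.ne/ — σ1 onset /∅/, coda /∅/ ok; σ2 onset /n/, coda /∅/ ok → permitted
/swur/ — violates constraint (iv): syllable 1 coda /r/ has 1 consonant (> 0) → not permitted
Permitted: /bi.so/, /po.so/, /tpi/, /i.ne/ → 4.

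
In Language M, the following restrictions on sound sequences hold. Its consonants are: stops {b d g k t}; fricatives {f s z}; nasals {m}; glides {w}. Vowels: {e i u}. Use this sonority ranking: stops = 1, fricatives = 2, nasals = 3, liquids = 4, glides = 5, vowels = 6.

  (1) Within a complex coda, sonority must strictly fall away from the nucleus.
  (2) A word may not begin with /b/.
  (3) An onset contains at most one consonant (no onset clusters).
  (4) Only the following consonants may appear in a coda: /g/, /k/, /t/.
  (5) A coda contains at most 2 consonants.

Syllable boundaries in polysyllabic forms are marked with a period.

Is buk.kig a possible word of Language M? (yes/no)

buk.kig — violates constraint 2: word begins with /b/ → phonotactically illegal

no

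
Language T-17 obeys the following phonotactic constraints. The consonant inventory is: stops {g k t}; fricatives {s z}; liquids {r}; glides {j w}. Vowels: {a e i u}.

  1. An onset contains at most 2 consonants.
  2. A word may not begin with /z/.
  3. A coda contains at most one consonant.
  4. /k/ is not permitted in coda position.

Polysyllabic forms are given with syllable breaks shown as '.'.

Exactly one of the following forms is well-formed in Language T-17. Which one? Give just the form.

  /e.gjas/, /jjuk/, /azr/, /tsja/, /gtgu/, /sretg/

/e.gjas/ — σ1 onset /∅/, coda /∅/ ok; σ2 onset /gj/ (2C), coda /s/ ok → well-formed
/jjuk/ — violates constraint 4: syllable 1 coda contains /k/ → ill-formed
/azr/ — violates constraint 3: syllable 1 coda /zr/ has 2 consonants (> 1) → ill-formed
/tsja/ — violates constraint 1: syllable 1 onset /tsj/ has 3 consonants (> 2) → ill-formed
/gtgu/ — violates constraint 1: syllable 1 onset /gtg/ has 3 consonants (> 2) → ill-formed
/sretg/ — violates constraint 3: syllable 1 coda /tg/ has 2 consonants (> 1) → ill-formed

/e.gjas/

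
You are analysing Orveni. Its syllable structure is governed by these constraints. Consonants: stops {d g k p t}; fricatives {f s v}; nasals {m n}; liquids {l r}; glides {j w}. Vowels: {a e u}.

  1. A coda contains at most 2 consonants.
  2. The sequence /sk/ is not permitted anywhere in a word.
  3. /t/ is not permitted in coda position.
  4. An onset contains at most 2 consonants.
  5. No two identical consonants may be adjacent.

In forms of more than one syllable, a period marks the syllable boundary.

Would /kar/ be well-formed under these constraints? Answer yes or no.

/kar/ — σ1 onset /k/, coda /r/ ok → well-formed

yes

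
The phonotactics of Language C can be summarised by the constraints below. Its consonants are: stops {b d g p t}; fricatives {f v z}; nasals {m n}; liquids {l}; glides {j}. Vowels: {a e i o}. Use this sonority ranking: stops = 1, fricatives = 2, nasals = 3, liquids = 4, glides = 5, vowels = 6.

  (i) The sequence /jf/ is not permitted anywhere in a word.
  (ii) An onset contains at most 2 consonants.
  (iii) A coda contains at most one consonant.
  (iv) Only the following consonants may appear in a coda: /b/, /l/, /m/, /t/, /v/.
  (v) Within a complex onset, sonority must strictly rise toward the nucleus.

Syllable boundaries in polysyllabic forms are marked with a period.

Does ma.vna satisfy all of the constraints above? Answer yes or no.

ma.vna — σ1 onset /m/, coda /∅/ ok; σ2 onset /vn/ (2→3 rises), coda /∅/ ok → licit

yes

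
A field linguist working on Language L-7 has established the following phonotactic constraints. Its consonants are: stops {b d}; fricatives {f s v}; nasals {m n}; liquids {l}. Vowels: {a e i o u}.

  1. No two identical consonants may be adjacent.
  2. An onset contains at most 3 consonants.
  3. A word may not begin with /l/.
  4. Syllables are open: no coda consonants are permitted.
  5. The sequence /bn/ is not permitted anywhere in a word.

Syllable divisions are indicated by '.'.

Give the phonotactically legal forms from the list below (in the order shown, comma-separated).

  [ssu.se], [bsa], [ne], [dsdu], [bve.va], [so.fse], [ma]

[ssu.se] — violates constraint 1: adjacent identical consonants /ss/ → phonotactically illegal
[bsa] — σ1 onset /bs/ (2C), coda /∅/ ok → phonotactically legal
[ne] — σ1 onset /n/, coda /∅/ ok → phonotactically legal
[dsdu] — σ1 onset /dsd/ (3C), coda /∅/ ok → phonotactically legal
[bve.va] — σ1 onset /bv/ (2C), coda /∅/ ok; σ2 onset /v/, coda /∅/ ok → phonotactically legal
[so.fse] — σ1 onset /s/, coda /∅/ ok; σ2 onset /fs/ (2C), coda /∅/ ok → phonotactically legal
[ma] — σ1 onset /m/, coda /∅/ ok → phonotactically legal

[bsa], [ne], [dsdu], [bve.va], [so.fse], [ma]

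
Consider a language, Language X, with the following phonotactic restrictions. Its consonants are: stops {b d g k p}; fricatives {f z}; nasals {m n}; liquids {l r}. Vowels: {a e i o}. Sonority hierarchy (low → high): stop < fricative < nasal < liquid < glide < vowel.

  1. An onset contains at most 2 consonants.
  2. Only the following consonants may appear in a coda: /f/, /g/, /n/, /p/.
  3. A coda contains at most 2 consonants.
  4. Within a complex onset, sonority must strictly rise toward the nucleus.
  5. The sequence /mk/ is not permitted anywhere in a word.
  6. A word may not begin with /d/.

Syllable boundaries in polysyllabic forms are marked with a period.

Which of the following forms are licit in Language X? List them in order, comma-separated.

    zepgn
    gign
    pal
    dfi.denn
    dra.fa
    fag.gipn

zepgn — violates constraint 3: syllable 1 coda /pgn/ has 3 consonants (> 2) → illicit
gign — σ1 onset /g/, coda /gn/ (2C) ok → licit
pal — violates constraint 2: syllable 1 coda contains /l/, which is not a licensed coda consonant → illicit
dfi.denn — violates constraint 6: word begins with /d/ → illicit
dra.fa — violates constraint 6: word begins with /d/ → illicit
fag.gipn — σ1 onset /f/, coda /g/ ok; σ2 onset /g/, coda /pn/ (2C) ok → licit

gign, fag.gipn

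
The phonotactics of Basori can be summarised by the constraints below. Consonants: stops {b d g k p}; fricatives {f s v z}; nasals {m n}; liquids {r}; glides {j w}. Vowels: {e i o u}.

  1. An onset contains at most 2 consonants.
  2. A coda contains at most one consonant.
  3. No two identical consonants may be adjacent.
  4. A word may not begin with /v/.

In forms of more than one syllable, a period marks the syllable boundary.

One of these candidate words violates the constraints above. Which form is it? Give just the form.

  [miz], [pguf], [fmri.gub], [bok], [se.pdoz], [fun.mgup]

[fmri.gub]

[miz] — σ1 onset /m/, coda /z/ ok → licit
[pguf] — σ1 onset /pg/ (2C), coda /f/ ok → licit
[fmri.gub] — violates constraint 1: syllable 1 onset /fmr/ has 3 consonants (> 2) → illicit
[bok] — σ1 onset /b/, coda /k/ ok → licit
[se.pdoz] — σ1 onset /s/, coda /∅/ ok; σ2 onset /pd/ (2C), coda /z/ ok → licit
[fun.mgup] — σ1 onset /f/, coda /n/ ok; σ2 onset /mg/ (2C), coda /p/ ok → licit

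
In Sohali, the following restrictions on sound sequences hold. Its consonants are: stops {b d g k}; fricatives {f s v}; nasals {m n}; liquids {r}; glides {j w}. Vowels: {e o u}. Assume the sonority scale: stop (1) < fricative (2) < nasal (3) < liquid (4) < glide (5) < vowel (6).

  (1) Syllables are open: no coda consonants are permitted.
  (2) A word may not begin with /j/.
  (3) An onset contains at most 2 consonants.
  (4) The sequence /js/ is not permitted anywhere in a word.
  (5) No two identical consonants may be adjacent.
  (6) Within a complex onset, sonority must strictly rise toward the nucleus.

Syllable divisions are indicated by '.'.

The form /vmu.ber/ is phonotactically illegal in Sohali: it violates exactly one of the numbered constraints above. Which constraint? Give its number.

/vmu.ber/: syllable 2 coda /r/ has 1 consonant (> 0).
This is a violation of constraint 1: "Syllables are open: no coda consonants are permitted."
The remaining constraints (2, 3, 4, 5, 6) are satisfied.

1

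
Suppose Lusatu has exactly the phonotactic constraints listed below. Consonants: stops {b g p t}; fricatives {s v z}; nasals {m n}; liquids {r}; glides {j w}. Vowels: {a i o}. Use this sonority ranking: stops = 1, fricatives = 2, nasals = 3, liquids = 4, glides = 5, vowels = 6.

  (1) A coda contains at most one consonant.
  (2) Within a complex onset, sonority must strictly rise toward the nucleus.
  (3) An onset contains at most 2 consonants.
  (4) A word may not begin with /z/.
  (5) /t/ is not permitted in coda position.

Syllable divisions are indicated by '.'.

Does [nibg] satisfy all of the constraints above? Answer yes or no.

[nibg] — violates constraint 1: syllable 1 coda /bg/ has 2 consonants (> 1) → illicit

no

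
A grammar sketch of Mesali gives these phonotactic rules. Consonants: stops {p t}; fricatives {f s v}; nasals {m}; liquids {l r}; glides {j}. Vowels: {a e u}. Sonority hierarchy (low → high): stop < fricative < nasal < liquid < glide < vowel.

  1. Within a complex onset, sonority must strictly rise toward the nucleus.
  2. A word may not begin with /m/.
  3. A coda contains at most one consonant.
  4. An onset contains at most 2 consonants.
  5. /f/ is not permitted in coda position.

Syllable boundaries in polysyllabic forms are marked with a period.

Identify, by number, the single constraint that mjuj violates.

mjuj: word begins with /m/.
This is a violation of constraint 2: "A word may not begin with /m/."
The remaining constraints (1, 3, 4, 5) are satisfied.

2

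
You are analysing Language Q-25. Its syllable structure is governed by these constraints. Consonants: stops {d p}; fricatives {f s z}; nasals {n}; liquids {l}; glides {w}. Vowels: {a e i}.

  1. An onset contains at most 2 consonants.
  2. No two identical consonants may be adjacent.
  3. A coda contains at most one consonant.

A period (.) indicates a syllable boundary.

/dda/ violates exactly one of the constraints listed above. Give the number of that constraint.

/dda/: adjacent identical consonants /dd/.
This is a violation of constraint 2: "No two identical consonants may be adjacent."
The remaining constraints (1, 3) are satisfied.

2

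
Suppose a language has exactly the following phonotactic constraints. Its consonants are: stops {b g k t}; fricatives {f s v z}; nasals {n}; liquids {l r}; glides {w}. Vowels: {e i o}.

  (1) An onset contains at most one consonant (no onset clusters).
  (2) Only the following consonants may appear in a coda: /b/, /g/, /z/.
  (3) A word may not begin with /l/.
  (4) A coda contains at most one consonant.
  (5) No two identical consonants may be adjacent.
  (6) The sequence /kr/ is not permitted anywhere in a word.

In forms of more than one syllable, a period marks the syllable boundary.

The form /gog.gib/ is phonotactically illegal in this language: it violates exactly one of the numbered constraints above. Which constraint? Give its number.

/gog.gib/: adjacent identical consonants /gg/.
This is a violation of constraint 5: "No two identical consonants may be adjacent."
The remaining constraints (1, 2, 3, 4, 6) are satisfied.

5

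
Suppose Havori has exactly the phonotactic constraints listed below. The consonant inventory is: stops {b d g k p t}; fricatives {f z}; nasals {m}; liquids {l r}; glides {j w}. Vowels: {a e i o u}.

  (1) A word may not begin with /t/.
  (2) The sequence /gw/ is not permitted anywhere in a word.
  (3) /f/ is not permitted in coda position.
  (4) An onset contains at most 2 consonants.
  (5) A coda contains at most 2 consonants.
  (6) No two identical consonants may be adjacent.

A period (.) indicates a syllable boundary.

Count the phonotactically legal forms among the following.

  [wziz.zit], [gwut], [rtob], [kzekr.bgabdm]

[wziz.zit] — violates constraint 6: adjacent identical consonants /zz/ → phonotactically illegal
[gwut] — violates constraint 2: contains banned sequence /gw/ → phonotactically illegal
[rtob] — σ1 onset /rt/ (2C), coda /b/ ok → phonotactically legal
[kzekr.bgabdm] — violates constraint 5: syllable 2 coda /bdm/ has 3 consonants (> 2) → phonotactically illegal
Phonotactically legal: [rtob] → 1.

1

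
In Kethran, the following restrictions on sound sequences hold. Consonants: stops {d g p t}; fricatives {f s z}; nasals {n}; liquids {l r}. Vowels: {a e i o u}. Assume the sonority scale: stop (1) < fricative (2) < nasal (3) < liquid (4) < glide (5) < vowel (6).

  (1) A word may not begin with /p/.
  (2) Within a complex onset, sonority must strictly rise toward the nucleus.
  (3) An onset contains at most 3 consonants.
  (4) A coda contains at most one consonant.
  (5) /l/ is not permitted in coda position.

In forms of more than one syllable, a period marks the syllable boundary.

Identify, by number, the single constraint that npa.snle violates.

npa.snle: syllable 1 onset /np/: /n/ (nasal, 3) → /p/ (stop, 1) does not rise.
This is a violation of constraint 2: "Within a complex onset, sonority must strictly rise toward the nucleus."
The remaining constraints (1, 3, 4, 5) are satisfied.

2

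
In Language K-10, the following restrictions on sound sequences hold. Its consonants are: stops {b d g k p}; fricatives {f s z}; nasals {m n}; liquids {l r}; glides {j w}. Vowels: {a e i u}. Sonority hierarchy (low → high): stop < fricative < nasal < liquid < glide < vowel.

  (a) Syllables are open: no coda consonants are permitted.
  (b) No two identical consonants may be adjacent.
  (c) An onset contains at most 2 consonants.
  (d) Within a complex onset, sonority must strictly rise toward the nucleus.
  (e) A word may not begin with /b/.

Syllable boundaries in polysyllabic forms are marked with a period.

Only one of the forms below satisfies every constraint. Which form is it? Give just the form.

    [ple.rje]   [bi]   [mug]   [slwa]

[ple.rje] — σ1 onset /pl/ (1→4 rises), coda /∅/ ok; σ2 onset /rj/ (4→5 rises), coda /∅/ ok → permitted
[bi] — violates constraint (e): word begins with /b/ → not permitted
[mug] — violates constraint (a): syllable 1 coda /g/ has 1 consonant (> 0) → not permitted
[slwa] — violates constraint (c): syllable 1 onset /slw/ has 3 consonants (> 2) → not permitted

[ple.rje]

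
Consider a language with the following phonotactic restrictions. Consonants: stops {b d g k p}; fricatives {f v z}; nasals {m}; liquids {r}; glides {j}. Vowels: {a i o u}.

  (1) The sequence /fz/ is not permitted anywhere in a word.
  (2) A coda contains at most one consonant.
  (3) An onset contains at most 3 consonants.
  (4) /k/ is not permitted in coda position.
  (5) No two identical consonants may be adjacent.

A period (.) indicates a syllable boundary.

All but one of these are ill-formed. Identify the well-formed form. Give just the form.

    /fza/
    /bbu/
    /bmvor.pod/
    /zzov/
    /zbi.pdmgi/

/bmvor.pod/

/fza/ — violates constraint 1: contains banned sequence /fz/ → ill-formed
/bbu/ — violates constraint 5: adjacent identical consonants /bb/ → ill-formed
/bmvor.pod/ — σ1 onset /bmv/ (3C), coda /r/ ok; σ2 onset /p/, coda /d/ ok → well-formed
/zzov/ — violates constraint 5: adjacent identical consonants /zz/ → ill-formed
/zbi.pdmgi/ — violates constraint 3: syllable 2 onset /pdmg/ has 4 consonants (> 3) → ill-formed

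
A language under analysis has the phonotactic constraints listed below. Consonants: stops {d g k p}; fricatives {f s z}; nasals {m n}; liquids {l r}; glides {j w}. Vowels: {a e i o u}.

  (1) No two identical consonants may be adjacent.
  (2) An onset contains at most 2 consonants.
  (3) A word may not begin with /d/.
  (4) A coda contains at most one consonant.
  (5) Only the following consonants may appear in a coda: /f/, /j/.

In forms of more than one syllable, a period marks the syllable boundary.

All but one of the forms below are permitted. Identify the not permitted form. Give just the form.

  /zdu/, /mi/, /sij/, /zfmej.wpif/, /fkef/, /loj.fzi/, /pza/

/zdu/ — σ1 onset /zd/ (2C), coda /∅/ ok → permitted
/mi/ — σ1 onset /m/, coda /∅/ ok → permitted
/sij/ — σ1 onset /s/, coda /j/ ok → permitted
/zfmej.wpif/ — violates constraint 2: syllable 1 onset /zfm/ has 3 consonants (> 2) → not permitted
/fkef/ — σ1 onset /fk/ (2C), coda /f/ ok → permitted
/loj.fzi/ — σ1 onset /l/, coda /j/ ok; σ2 onset /fz/ (2C), coda /∅/ ok → permitted
/pza/ — σ1 onset /pz/ (2C), coda /∅/ ok → permitted

/zfmej.wpif/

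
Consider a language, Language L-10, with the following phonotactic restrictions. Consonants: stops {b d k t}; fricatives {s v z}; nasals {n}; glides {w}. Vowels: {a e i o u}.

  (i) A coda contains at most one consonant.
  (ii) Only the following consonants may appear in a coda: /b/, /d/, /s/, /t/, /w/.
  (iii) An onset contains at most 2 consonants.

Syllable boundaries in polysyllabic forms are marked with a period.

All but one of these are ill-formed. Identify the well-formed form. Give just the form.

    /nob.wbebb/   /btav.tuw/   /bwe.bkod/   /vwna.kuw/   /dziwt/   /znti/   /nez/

/bwe.bkod/

/nob.wbebb/ — violates constraint (i): syllable 2 coda /bb/ has 2 consonants (> 1) → ill-formed
/btav.tuw/ — violates constraint (ii): syllable 1 coda contains /v/, which is not a licensed coda consonant → ill-formed
/bwe.bkod/ — σ1 onset /bw/ (2C), coda /∅/ ok; σ2 onset /bk/ (2C), coda /d/ ok → well-formed
/vwna.kuw/ — violates constraint (iii): syllable 1 onset /vwn/ has 3 consonants (> 2) → ill-formed
/dziwt/ — violates constraint (i): syllable 1 coda /wt/ has 2 consonants (> 1) → ill-formed
/znti/ — violates constraint (iii): syllable 1 onset /znt/ has 3 consonants (> 2) → ill-formed
/nez/ — violates constraint (ii): syllable 1 coda contains /z/, which is not a licensed coda consonant → ill-formed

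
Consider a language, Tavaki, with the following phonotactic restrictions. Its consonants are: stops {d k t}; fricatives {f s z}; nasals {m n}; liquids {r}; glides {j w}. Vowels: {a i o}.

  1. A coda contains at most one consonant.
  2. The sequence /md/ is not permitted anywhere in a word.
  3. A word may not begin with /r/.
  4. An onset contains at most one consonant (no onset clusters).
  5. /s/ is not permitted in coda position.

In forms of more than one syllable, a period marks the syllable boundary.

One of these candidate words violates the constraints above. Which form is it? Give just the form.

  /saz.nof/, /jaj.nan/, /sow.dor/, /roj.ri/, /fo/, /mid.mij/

/saz.nof/ — σ1 onset /s/, coda /z/ ok; σ2 onset /n/, coda /f/ ok → well-formed
/jaj.nan/ — σ1 onset /j/, coda /j/ ok; σ2 onset /n/, coda /n/ ok → well-formed
/sow.dor/ — σ1 onset /s/, coda /w/ ok; σ2 onset /d/, coda /r/ ok → well-formed
/roj.ri/ — violates constraint 3: word begins with /r/ → ill-formed
/fo/ — σ1 onset /f/, coda /∅/ ok → well-formed
/mid.mij/ — σ1 onset /m/, coda /d/ ok; σ2 onset /m/, coda /j/ ok → well-formed

/roj.ri/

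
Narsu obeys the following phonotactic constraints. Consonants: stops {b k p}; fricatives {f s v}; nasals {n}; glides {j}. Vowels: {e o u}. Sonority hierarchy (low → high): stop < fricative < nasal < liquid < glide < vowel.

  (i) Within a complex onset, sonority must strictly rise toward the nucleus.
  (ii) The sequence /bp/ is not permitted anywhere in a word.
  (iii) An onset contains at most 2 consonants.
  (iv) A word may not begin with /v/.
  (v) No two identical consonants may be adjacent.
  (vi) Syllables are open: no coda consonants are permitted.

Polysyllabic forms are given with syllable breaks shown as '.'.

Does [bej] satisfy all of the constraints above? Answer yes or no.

no

[bej] — violates constraint (vi): syllable 1 coda /j/ has 1 consonant (> 0) → illicit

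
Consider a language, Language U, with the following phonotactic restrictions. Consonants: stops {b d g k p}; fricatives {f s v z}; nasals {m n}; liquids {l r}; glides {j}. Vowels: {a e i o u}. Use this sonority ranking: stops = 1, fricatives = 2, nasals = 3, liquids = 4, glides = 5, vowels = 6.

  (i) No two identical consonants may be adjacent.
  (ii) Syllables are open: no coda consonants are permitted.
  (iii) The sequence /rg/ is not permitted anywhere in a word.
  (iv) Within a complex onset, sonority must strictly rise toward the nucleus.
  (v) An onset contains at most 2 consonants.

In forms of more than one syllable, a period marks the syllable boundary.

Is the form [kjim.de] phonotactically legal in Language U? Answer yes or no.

no

[kjim.de] — violates constraint (ii): syllable 1 coda /m/ has 1 consonant (> 0) → phonotactically illegal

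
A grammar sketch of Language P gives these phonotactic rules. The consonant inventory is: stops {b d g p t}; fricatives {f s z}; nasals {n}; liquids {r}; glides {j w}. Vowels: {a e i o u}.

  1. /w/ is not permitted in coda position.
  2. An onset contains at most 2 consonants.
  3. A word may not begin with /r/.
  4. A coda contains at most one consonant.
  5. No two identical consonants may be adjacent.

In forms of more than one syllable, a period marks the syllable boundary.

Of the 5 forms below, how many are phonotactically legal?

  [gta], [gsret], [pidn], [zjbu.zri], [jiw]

[gta] — σ1 onset /gt/ (2C), coda /∅/ ok → phonotactically legal
[gsret] — violates constraint 2: syllable 1 onset /gsr/ has 3 consonants (> 2) → phonotactically illegal
[pidn] — violates constraint 4: syllable 1 coda /dn/ has 2 consonants (> 1) → phonotactically illegal
[zjbu.zri] — violates constraint 2: syllable 1 onset /zjb/ has 3 consonants (> 2) → phonotactically illegal
[jiw] — violates constraint 1: syllable 1 coda contains /w/ → phonotactically illegal
Phonotactically legal: [gta] → 1.

1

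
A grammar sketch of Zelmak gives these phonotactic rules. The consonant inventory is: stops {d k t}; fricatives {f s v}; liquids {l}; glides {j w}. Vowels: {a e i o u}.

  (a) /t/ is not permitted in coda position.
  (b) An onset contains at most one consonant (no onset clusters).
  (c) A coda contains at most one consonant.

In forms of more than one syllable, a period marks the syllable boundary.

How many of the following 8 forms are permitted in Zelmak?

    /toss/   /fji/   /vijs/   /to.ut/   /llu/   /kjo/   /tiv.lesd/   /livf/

0

/toss/ — violates constraint (c): syllable 1 coda /ss/ has 2 consonants (> 1) → not permitted
/fji/ — violates constraint (b): syllable 1 onset /fj/ has 2 consonants (> 1) → not permitted
/vijs/ — violates constraint (c): syllable 1 coda /js/ has 2 consonants (> 1) → not permitted
/to.ut/ — violates constraint (a): syllable 2 coda contains /t/ → not permitted
/llu/ — violates constraint (b): syllable 1 onset /ll/ has 2 consonants (> 1) → not permitted
/kjo/ — violates constraint (b): syllable 1 onset /kj/ has 2 consonants (> 1) → not permitted
/tiv.lesd/ — violates constraint (c): syllable 2 coda /sd/ has 2 consonants (> 1) → not permitted
/livf/ — violates constraint (c): syllable 1 coda /vf/ has 2 consonants (> 1) → not permitted
No form is permitted → 0.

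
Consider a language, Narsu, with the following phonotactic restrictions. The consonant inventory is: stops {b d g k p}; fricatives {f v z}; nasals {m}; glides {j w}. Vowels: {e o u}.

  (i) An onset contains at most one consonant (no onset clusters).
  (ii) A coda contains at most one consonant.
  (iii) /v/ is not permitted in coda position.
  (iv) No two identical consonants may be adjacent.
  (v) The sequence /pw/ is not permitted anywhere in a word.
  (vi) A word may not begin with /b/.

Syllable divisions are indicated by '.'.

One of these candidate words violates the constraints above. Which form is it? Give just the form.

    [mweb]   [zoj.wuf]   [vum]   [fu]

[mweb] — violates constraint (i): syllable 1 onset /mw/ has 2 consonants (> 1) → phonotactically illegal
[zoj.wuf] — σ1 onset /z/, coda /j/ ok; σ2 onset /w/, coda /f/ ok → phonotactically legal
[vum] — σ1 onset /v/, coda /m/ ok → phonotactically legal
[fu] — σ1 onset /f/, coda /∅/ ok → phonotactically legal

[mweb]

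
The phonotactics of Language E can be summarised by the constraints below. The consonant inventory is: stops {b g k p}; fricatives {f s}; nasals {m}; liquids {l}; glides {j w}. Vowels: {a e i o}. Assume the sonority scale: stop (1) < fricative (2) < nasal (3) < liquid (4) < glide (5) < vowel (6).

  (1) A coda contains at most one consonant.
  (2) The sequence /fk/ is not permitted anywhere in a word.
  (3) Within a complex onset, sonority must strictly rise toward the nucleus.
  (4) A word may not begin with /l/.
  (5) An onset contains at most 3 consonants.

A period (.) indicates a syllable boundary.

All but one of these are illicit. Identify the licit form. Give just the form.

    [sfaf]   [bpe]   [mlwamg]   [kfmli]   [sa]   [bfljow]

[sfaf] — violates constraint 3: syllable 1 onset /sf/: /s/ (fricative, 2) → /f/ (fricative, 2) does not rise → illicit
[bpe] — violates constraint 3: syllable 1 onset /bp/: /b/ (stop, 1) → /p/ (stop, 1) does not rise → illicit
[mlwamg] — violates constraint 1: syllable 1 coda /mg/ has 2 consonants (> 1) → illicit
[kfmli] — violates constraint 5: syllable 1 onset /kfml/ has 4 consonants (> 3) → illicit
[sa] — σ1 onset /s/, coda /∅/ ok → licit
[bfljow] — violates constraint 5: syllable 1 onset /bflj/ has 4 consonants (> 3) → illicit

[sa]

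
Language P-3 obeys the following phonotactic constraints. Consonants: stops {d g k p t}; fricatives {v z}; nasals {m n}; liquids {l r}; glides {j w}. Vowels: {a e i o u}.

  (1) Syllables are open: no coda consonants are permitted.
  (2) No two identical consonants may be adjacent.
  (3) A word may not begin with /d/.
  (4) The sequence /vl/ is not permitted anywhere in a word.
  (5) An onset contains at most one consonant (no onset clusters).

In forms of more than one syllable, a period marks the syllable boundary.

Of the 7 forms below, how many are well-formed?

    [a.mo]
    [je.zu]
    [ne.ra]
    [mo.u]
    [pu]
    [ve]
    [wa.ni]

7

[a.mo] — σ1 onset /∅/, coda /∅/ ok; σ2 onset /m/, coda /∅/ ok → well-formed
[je.zu] — σ1 onset /j/, coda /∅/ ok; σ2 onset /z/, coda /∅/ ok → well-formed
[ne.ra] — σ1 onset /n/, coda /∅/ ok; σ2 onset /r/, coda /∅/ ok → well-formed
[mo.u] — σ1 onset /m/, coda /∅/ ok; σ2 onset /∅/, coda /∅/ ok → well-formed
[pu] — σ1 onset /p/, coda /∅/ ok → well-formed
[ve] — σ1 onset /v/, coda /∅/ ok → well-formed
[wa.ni] — σ1 onset /w/, coda /∅/ ok; σ2 onset /n/, coda /∅/ ok → well-formed
Well-formed: [a.mo], [je.zu], [ne.ra], [mo.u], [pu], [ve], [wa.ni] → 7.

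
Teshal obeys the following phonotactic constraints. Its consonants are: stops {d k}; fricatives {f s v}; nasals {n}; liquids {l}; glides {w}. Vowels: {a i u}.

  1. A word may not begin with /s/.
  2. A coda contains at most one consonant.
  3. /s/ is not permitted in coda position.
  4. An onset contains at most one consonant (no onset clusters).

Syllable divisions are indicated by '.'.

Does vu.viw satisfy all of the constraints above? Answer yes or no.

yes

vu.viw — σ1 onset /v/, coda /∅/ ok; σ2 onset /v/, coda /w/ ok → well-formed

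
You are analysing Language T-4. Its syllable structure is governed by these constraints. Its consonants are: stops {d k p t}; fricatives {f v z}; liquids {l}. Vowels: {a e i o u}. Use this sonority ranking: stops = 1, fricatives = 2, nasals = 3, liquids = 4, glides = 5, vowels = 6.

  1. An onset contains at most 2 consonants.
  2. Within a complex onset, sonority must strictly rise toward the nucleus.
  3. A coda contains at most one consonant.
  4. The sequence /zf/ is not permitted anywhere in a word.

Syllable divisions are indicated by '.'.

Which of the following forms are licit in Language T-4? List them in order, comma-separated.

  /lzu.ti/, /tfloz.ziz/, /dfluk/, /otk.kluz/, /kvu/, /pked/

/lzu.ti/ — violates constraint 2: syllable 1 onset /lz/: /l/ (liquid, 4) → /z/ (fricative, 2) does not rise → illicit
/tfloz.ziz/ — violates constraint 1: syllable 1 onset /tfl/ has 3 consonants (> 2) → illicit
/dfluk/ — violates constraint 1: syllable 1 onset /dfl/ has 3 consonants (> 2) → illicit
/otk.kluz/ — violates constraint 3: syllable 1 coda /tk/ has 2 consonants (> 1) → illicit
/kvu/ — σ1 onset /kv/ (1→2 rises), coda /∅/ ok → licit
/pked/ — violates constraint 2: syllable 1 onset /pk/: /p/ (stop, 1) → /k/ (stop, 1) does not rise → illicit

/kvu/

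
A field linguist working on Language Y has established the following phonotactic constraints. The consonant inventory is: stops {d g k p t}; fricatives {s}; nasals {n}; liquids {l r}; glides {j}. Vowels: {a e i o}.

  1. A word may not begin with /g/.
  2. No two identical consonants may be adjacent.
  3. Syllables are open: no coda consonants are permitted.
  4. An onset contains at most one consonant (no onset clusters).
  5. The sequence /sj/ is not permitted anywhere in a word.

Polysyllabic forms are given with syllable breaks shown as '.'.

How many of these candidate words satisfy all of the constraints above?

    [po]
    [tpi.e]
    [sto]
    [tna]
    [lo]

2

[po] — σ1 onset /p/, coda /∅/ ok → licit
[tpi.e] — violates constraint 4: syllable 1 onset /tp/ has 2 consonants (> 1) → illicit
[sto] — violates constraint 4: syllable 1 onset /st/ has 2 consonants (> 1) → illicit
[tna] — violates constraint 4: syllable 1 onset /tn/ has 2 consonants (> 1) → illicit
[lo] — σ1 onset /l/, coda /∅/ ok → licit
Licit: [po], [lo] → 2.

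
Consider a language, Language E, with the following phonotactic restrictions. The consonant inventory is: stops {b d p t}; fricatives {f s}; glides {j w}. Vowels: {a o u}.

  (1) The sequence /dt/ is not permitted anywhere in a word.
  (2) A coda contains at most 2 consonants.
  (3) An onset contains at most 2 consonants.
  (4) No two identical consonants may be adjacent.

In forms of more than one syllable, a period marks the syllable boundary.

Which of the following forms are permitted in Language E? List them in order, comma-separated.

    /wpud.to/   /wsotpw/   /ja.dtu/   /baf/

/baf/

/wpud.to/ — violates constraint 1: contains banned sequence /dt/ → not permitted
/wsotpw/ — violates constraint 2: syllable 1 coda /tpw/ has 3 consonants (> 2) → not permitted
/ja.dtu/ — violates constraint 1: contains banned sequence /dt/ → not permitted
/baf/ — σ1 onset /b/, coda /f/ ok → permitted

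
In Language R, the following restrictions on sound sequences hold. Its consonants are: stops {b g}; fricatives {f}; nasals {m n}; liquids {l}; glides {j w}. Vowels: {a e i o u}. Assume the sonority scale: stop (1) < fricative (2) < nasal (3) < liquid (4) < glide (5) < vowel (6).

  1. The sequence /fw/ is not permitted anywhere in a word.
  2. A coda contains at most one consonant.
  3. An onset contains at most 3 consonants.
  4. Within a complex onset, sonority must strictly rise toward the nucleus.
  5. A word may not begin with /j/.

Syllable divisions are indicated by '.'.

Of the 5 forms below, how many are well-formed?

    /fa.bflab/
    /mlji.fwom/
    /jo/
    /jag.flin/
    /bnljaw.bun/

/fa.bflab/ — σ1 onset /f/, coda /∅/ ok; σ2 onset /bfl/ (1→2→4 rises), coda /b/ ok → well-formed
/mlji.fwom/ — violates constraint 1: contains banned sequence /fw/ → ill-formed
/jo/ — violates constraint 5: word begins with /j/ → ill-formed
/jag.flin/ — violates constraint 5: word begins with /j/ → ill-formed
/bnljaw.bun/ — violates constraint 3: syllable 1 onset /bnlj/ has 4 consonants (> 3) → ill-formed
Well-formed: /fa.bflab/ → 1.

1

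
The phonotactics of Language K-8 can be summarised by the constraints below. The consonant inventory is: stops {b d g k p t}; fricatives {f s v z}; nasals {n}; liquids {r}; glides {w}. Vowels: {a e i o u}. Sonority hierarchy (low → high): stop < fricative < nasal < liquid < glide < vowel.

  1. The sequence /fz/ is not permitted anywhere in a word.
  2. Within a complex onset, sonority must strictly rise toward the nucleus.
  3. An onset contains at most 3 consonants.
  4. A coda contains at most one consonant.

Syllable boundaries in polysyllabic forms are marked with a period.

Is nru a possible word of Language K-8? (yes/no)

yes

nru — σ1 onset /nr/ (3→4 rises), coda /∅/ ok → well-formed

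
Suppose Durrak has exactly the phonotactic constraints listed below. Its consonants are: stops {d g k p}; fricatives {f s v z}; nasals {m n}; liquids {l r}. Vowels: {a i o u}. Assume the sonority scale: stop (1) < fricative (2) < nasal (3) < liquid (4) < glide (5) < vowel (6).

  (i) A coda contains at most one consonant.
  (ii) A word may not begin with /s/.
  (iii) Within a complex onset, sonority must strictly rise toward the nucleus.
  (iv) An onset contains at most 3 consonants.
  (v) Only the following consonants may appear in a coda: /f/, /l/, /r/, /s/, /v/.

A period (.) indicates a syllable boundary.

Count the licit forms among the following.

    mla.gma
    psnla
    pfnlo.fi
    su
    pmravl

1

mla.gma — σ1 onset /ml/ (3→4 rises), coda /∅/ ok; σ2 onset /gm/ (1→3 rises), coda /∅/ ok → licit
psnla — violates constraint (iv): syllable 1 onset /psnl/ has 4 consonants (> 3) → illicit
pfnlo.fi — violates constraint (iv): syllable 1 onset /pfnl/ has 4 consonants (> 3) → illicit
su — violates constraint (ii): word begins with /s/ → illicit
pmravl — violates constraint (i): syllable 1 coda /vl/ has 2 consonants (> 1) → illicit
Licit: mla.gma → 1.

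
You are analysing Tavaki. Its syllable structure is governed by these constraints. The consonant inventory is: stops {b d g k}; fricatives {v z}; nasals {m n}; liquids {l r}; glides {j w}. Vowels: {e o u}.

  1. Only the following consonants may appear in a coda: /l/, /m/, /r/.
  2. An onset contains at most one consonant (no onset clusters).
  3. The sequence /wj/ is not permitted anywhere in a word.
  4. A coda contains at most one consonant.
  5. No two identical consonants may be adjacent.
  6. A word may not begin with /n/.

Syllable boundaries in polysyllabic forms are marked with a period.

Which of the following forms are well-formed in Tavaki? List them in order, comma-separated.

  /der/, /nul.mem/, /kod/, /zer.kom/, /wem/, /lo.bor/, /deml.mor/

/der/, /zer.kom/, /wem/, /lo.bor/

/der/ — σ1 onset /d/, coda /r/ ok → well-formed
/nul.mem/ — violates constraint 6: word begins with /n/ → ill-formed
/kod/ — violates constraint 1: syllable 1 coda contains /d/, which is not a licensed coda consonant → ill-formed
/zer.kom/ — σ1 onset /z/, coda /r/ ok; σ2 onset /k/, coda /m/ ok → well-formed
/wem/ — σ1 onset /w/, coda /m/ ok → well-formed
/lo.bor/ — σ1 onset /l/, coda /∅/ ok; σ2 onset /b/, coda /r/ ok → well-formed
/deml.mor/ — violates constraint 4: syllable 1 coda /ml/ has 2 consonants (> 1) → ill-formed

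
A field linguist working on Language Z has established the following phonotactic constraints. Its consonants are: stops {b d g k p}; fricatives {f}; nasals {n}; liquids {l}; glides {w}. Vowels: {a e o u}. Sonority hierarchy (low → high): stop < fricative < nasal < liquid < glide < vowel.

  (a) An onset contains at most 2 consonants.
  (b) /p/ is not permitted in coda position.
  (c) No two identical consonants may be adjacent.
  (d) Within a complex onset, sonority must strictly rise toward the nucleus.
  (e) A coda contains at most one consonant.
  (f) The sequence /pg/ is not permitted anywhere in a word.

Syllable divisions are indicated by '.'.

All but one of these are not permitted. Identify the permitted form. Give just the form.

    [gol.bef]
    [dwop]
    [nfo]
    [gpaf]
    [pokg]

[gol.bef]

[gol.bef] — σ1 onset /g/, coda /l/ ok; σ2 onset /b/, coda /f/ ok → permitted
[dwop] — violates constraint (b): syllable 1 coda contains /p/ → not permitted
[nfo] — violates constraint (d): syllable 1 onset /nf/: /n/ (nasal, 3) → /f/ (fricative, 2) does not rise → not permitted
[gpaf] — violates constraint (d): syllable 1 onset /gp/: /g/ (stop, 1) → /p/ (stop, 1) does not rise → not permitted
[pokg] — violates constraint (e): syllable 1 coda /kg/ has 2 consonants (> 1) → not permitted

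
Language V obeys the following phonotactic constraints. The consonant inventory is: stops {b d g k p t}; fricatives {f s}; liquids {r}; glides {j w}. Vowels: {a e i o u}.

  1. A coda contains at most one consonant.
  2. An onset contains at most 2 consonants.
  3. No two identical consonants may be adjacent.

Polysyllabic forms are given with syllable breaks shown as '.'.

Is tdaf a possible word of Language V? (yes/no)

yes

tdaf — σ1 onset /td/ (2C), coda /f/ ok → phonotactically legal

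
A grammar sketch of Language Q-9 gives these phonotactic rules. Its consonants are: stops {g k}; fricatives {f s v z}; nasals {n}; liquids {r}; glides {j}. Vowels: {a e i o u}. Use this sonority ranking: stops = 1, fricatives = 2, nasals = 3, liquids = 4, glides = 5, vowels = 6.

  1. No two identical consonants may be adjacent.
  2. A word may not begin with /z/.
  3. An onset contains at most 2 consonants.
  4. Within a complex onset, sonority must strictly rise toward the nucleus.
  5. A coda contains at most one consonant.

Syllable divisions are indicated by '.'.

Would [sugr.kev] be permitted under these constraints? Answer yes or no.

no

[sugr.kev] — violates constraint 5: syllable 1 coda /gr/ has 2 consonants (> 1) → not permitted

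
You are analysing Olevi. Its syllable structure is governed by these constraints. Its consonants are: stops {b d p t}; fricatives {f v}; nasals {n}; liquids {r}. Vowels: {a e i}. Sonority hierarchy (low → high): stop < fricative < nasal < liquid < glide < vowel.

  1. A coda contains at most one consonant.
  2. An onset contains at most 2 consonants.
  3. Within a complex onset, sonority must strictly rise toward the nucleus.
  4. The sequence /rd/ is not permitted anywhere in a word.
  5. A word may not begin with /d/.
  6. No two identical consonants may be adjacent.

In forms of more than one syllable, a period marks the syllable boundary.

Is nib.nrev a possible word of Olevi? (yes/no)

yes

nib.nrev — σ1 onset /n/, coda /b/ ok; σ2 onset /nr/ (3→4 rises), coda /v/ ok → phonotactically legal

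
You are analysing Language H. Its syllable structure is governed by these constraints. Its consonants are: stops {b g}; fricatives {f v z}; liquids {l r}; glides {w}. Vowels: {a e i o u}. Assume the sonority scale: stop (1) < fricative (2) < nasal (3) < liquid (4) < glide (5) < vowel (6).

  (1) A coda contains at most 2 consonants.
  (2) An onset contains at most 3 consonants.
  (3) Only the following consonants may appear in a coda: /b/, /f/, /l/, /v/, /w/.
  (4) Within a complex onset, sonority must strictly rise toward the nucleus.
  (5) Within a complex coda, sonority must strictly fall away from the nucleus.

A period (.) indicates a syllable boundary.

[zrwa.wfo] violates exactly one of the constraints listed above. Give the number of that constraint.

[zrwa.wfo]: syllable 2 onset /wf/: /w/ (glide, 5) → /f/ (fricative, 2) does not rise.
This is a violation of constraint 4: "Within a complex onset, sonority must strictly rise toward the nucleus."
The remaining constraints (1, 2, 3, 5) are satisfied.

4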